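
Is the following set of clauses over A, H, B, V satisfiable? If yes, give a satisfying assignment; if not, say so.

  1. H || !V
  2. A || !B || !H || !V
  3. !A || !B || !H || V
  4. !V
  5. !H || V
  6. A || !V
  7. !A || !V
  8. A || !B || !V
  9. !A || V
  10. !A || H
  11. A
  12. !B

No satisfying assignment exists.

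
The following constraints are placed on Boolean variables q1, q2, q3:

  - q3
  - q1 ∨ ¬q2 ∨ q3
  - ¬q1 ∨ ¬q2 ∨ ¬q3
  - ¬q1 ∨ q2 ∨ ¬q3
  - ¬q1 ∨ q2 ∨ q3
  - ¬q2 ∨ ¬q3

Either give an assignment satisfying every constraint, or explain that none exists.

Unit clause (q3) forces q3 = True.
In (¬q2 ∨ ¬q3) only ¬q2 is left, so q2 = False.
In (¬q1 ∨ q2 ∨ ¬q3) only ¬q1 is left, so q1 = False.
All clauses satisfied.

q1: False; q2: False; q3: True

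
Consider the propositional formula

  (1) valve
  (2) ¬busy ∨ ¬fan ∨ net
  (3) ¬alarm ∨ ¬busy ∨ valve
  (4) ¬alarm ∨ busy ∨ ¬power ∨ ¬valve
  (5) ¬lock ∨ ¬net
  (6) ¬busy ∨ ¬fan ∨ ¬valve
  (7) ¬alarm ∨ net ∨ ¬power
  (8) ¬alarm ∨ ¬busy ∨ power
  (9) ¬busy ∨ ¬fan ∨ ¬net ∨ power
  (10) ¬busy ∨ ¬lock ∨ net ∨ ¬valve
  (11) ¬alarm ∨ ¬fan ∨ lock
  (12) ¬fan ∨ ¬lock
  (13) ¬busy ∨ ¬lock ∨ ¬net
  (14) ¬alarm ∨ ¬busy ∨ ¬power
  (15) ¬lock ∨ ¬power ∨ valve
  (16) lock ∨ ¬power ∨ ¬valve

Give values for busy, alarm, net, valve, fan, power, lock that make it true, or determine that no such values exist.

Unit clause (valve) forces valve = True.
Set busy = False.
Set alarm = True.
  then (¬alarm ∨ busy ∨ ¬power ∨ ¬valve) forces power = False.
Set net = False.
Try fan = True:
  (¬alarm ∨ ¬fan ∨ lock) forces lock = True.
  clause (¬fan ∨ ¬lock) is falsified — backtrack.
So fan = False.
Set lock = True.
All clauses satisfied.

busy=F, alarm=T, net=F, valve=T, fan=F, power=F, lock=T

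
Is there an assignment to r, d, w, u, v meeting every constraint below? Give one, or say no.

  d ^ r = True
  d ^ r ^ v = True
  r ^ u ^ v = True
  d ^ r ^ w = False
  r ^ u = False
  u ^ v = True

UNSATISFIABLE

Adding constraints 1, 2, 3, 5 mod 2: every variable appears an even number of times on the left, so the left side is 0.
But the right sides sum to 1 (mod 2). 0 ≠ 1 — the system is inconsistent.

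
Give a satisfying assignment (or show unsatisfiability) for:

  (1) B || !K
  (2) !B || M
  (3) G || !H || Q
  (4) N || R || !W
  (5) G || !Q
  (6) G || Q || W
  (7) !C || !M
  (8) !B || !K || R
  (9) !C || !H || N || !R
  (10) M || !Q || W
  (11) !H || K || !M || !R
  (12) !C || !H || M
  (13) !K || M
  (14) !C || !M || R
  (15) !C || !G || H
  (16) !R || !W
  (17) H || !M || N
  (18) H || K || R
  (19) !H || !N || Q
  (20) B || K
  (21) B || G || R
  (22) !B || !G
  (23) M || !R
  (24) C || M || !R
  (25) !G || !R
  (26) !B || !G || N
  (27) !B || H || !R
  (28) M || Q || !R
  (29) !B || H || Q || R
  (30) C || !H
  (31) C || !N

Unsatisfiable

Case M = True:
  (!C || !M) forces C = False.
  (C || !H) forces H = False.
  (H || !M || N) forces N = True.
  Clause (C || !N) is falsified — contradiction.
Case M = False:
  (!B || M) forces B = False.
  (B || !K) forces K = False.
  Clause (B || K) is falsified — contradiction.
Both cases fail, so the formula is unsatisfiable.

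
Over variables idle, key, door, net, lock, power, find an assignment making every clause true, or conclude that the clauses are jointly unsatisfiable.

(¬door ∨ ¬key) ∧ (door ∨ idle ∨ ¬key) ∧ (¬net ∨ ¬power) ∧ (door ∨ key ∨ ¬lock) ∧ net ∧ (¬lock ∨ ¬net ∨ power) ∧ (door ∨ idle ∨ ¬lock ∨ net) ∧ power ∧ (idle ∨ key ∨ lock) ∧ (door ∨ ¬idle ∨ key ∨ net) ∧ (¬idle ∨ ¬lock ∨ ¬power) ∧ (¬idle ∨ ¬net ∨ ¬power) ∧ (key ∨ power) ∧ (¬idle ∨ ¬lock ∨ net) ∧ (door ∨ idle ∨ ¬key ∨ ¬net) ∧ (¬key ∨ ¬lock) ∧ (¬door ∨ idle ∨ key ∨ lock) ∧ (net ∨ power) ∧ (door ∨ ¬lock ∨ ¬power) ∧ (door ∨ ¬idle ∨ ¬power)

Case net = True:
  (¬net ∨ ¬power) forces power = False.
  Clause (power) is falsified — contradiction.
Case net = False:
  Clause (net) is falsified — contradiction.
Both cases fail, so the formula is unsatisfiable.

No satisfying assignment exists.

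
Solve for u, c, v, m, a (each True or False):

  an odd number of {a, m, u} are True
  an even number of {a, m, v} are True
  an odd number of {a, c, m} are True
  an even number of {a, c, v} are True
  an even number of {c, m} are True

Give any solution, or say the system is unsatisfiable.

u=T, c=T, v=F, m=T, a=T

{a, m, u}: 3 true → odd ✓
{a, m, v}: 2 true → even ✓
{a, c, m}: 3 true → odd ✓
{a, c, v}: 2 true → even ✓
{c, m}: 2 true → even ✓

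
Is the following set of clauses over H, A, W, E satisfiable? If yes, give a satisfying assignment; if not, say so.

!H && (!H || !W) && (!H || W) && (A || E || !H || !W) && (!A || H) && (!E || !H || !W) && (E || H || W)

H: False, A: False, W: True, E: True

Unit clause (!H) forces H = False.
In (!A || H) only !A is left, so A = False.
Set W = True.
Set E = True.
Check each clause:
  (!H): !H holds.
  (!H || !W): !H holds.
  (!H || W): !H holds.
  (A || E || !H || !W): E holds.
  (!A || H): !A holds.
  (!E || !H || !W): !H holds.
  (E || H || W): E holds.
All clauses satisfied.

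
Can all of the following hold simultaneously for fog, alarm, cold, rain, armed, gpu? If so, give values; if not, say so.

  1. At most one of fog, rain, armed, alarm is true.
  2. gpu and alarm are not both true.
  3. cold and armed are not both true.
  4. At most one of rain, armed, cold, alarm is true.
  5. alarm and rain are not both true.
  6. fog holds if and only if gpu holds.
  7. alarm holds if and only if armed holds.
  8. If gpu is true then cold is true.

fog=F; alarm=F; cold=T; rain=F; armed=F; gpu=F

  (1) {fog, rain, armed, alarm}: 0 true — at most one ✓
  (2) gpu=F, alarm=F — not both ✓
  (3) cold=T, armed=F — not both ✓
  (4) {rain, armed, cold, alarm}: 1 true — at most one ✓
  (5) alarm=F, rain=F — not both ✓
  (6) fog=F, gpu=F — same ✓
  (7) alarm=F, armed=F — same ✓
  (8) gpu=F ⇒ cold: vacuous ✓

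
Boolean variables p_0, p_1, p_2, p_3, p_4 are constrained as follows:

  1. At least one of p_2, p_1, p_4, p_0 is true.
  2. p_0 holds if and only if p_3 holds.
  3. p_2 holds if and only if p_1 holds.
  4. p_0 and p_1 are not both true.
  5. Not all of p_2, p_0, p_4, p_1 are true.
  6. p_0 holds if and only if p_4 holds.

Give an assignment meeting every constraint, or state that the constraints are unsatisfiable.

p_0=T, p_1=F, p_2=F, p_3=T, p_4=T

  (1) {p_2, p_1, p_4, p_0}: 2 true — at least one ✓
  (2) p_0=T, p_3=T — same ✓
  (3) p_2=F, p_1=F — same ✓
  (4) p_0=T, p_1=F — not both ✓
  (5) {p_2, p_0, p_4, p_1}: 2/4 true — not all ✓
  (6) p_0=T, p_4=T — same ✓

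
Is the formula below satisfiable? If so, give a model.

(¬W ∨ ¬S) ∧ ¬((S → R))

R=F; W=F; S=T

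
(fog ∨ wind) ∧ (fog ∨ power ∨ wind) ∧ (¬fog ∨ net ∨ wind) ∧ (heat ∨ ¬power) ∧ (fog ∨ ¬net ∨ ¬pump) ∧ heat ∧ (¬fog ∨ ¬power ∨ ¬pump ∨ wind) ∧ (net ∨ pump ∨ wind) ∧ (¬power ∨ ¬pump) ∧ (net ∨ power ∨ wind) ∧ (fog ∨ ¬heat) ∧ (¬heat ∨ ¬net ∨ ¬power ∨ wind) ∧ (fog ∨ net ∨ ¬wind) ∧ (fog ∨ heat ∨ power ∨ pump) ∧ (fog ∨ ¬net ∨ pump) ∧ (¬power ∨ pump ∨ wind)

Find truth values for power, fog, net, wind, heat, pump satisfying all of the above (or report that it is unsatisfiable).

Unit clause (heat) forces heat = True.
In (fog ∨ ¬heat) only fog is left, so fog = True.
Set power = False.
Set net = True.
Set wind = False.
Set pump = False.
All clauses satisfied.

power=F; fog=T; net=T; wind=F; heat=T; pump=F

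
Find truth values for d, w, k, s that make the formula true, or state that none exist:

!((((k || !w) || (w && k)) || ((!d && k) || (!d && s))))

d=T; w=T; k=F; s=F

  !((((k || !w) || (w && k)) || ((!d && k) || (!d && s)))) = True
    ((k || !w) || (w && k)) || ((!d && k) || (!d && s)) = False
      (k || !w) || (w && k) = False
        k || !w = False
          !w = False
        w && k = False
      (!d && k) || (!d && s) = False
        !d && k = False
          !d = False
        !d && s = False
          !d = False
The formula evaluates to True.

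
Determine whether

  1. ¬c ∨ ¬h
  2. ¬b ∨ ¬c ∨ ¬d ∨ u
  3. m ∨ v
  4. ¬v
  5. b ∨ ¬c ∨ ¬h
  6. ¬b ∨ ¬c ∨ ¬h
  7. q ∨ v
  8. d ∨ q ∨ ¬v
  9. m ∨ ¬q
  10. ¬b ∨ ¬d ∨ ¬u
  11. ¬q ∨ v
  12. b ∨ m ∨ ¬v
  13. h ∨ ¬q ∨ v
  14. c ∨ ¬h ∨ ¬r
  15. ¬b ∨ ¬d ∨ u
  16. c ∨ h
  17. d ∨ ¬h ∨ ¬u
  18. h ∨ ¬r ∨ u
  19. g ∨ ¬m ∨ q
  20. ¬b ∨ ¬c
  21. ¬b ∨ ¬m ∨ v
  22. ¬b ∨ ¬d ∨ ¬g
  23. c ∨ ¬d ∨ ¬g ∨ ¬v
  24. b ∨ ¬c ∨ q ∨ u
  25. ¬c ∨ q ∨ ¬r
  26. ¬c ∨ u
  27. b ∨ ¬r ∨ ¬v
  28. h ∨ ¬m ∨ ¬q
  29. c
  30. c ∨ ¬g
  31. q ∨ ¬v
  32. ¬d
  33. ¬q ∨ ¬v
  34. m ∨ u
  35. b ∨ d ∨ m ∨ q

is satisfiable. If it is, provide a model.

Unsatisfiable — no assignment works.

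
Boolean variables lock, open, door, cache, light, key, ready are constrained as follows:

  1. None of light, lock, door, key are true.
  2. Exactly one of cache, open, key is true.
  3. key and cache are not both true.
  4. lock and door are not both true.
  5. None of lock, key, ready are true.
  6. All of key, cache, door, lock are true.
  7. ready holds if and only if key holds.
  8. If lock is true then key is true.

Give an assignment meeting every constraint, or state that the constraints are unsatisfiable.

No satisfying assignment exists.

Case lock = True:
  Constraint (1) is violated (lock=T) — contradiction.
Case lock = False:
  Constraint (6) is violated (lock=F) — contradiction.
Both cases fail — unsatisfiable.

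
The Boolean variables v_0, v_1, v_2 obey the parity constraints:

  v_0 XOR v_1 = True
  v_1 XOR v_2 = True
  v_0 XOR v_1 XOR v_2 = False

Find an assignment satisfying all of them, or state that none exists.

v_0: True; v_1: False; v_2: True

v_0 XOR v_1 = T XOR F = True ✓
v_1 XOR v_2 = F XOR T = True ✓
v_0 XOR v_1 XOR v_2 = T XOR F XOR T = False ✓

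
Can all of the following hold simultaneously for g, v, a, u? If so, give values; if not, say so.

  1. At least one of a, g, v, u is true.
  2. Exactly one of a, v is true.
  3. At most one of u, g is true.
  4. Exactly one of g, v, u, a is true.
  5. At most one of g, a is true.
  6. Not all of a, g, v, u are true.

g = False, v = False, a = True, u = False

  (1) {a, g, v, u}: 1 true — at least one ✓
  (2) {a, v}: 1 true — exactly one ✓
  (3) {u, g}: 0 true — at most one ✓
  (4) {g, v, u, a}: 1 true — exactly one ✓
  (5) {g, a}: 1 true — at most one ✓
  (6) {a, g, v, u}: 1/4 true — not all ✓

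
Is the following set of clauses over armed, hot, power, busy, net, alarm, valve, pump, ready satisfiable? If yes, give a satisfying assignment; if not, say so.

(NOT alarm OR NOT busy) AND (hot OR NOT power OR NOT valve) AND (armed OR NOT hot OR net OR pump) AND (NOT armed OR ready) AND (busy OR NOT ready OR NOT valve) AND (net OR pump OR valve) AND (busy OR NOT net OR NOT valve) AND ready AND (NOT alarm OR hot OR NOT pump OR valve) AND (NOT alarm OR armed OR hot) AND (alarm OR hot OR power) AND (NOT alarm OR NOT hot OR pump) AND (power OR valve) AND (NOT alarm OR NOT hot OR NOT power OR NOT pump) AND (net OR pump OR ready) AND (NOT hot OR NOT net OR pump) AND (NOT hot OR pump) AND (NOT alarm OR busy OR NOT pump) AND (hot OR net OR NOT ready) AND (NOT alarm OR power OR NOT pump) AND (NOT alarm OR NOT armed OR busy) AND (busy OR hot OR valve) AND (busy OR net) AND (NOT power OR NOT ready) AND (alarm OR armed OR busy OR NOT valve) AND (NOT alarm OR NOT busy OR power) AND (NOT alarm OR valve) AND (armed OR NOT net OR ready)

Unit clause (ready) forces ready = True.
In (NOT power OR NOT ready) only NOT power is left, so power = False.
In (power OR valve) only valve is left, so valve = True.
In (busy OR NOT ready OR NOT valve) only busy is left, so busy = True.
In (NOT alarm OR NOT busy OR power) only NOT alarm is left, so alarm = False.
In (alarm OR hot OR power) only hot is left, so hot = True.
In (NOT hot OR pump) only pump is left, so pump = True.
Set armed = True.
Set net = True.
All clauses satisfied.

armed = True, hot = True, power = False, busy = True, net = True, alarm = False, valve = True, pump = True, ready = True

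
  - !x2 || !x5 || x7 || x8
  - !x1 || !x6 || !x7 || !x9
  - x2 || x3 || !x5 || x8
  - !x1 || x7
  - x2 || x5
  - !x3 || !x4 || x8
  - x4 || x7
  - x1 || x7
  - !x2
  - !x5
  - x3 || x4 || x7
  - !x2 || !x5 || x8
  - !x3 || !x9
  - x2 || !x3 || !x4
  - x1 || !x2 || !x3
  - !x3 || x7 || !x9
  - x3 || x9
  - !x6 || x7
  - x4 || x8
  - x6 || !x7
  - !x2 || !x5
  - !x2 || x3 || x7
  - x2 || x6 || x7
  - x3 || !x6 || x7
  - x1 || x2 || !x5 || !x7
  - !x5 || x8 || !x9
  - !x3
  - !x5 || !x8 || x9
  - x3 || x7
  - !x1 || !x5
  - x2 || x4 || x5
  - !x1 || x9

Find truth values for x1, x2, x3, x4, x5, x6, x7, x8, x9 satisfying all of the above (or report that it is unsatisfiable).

The formula is unsatisfiable.

Case x2 = True:
  Clause (!x2) is falsified — contradiction.
Case x2 = False:
  (x2 || x5) forces x5 = True.
  Clause (!x5) is falsified — contradiction.
Both cases fail, so the formula is unsatisfiable.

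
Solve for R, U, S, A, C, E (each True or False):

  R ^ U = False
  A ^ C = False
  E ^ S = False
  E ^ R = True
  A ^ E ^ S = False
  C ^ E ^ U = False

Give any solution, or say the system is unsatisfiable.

Adding constraints 1, 2, 3, 4, 5, 6 mod 2: every variable appears an even number of times on the left, so the left side is 0.
But the right sides sum to 1 (mod 2). 0 ≠ 1 — the system is inconsistent.

UNSATISFIABLE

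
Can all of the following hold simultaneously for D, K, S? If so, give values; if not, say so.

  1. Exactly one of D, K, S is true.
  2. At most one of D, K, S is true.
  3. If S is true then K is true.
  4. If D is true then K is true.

D=F, K=T, S=F

  (1) {D, K, S}: 1 true — exactly one ✓
  (2) {D, K, S}: 1 true — at most one ✓
  (3) S=F ⇒ K: vacuous ✓
  (4) D=F ⇒ K: vacuous ✓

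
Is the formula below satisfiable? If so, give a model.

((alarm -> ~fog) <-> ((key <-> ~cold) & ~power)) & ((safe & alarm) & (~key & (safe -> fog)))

key = False; safe = True; fog = True; cold = True; alarm = True; power = True

  (alarm -> ~fog) <-> ((key <-> ~cold) & ~power) = True
    alarm -> ~fog = False
      ~fog = False
    (key <-> ~cold) & ~power = False
      key <-> ~cold = True
        ~cold = False
      ~power = False
  (safe & alarm) & (~key & (safe -> fog)) = True
    safe & alarm = True
    ~key & (safe -> fog) = True
      ~key = True
      safe -> fog = True
Both conjuncts True, so the formula holds.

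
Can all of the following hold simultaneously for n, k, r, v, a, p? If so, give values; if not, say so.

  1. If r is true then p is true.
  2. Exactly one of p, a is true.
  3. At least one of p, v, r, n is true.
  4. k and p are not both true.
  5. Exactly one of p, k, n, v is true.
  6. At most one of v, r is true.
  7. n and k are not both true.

n = False; k = False; r = False; v = True; a = True; p = False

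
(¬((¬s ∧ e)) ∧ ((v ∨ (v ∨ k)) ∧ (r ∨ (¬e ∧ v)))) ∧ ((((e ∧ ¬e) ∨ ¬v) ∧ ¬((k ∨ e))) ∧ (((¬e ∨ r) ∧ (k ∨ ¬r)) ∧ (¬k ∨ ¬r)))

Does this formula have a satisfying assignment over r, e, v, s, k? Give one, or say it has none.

Case e = True: the conjunct ¬((k ∨ e)) becomes ¬((k ∨ True)) = False.
Case e = False: the formula simplifies to ((v ∨ (v ∨ k)) ∧ (r ∨ v)) ∧ ((¬v ∧ ¬k) ∧ ((k ∨ ¬r) ∧ (¬k ∨ ¬r))).
  k = True: the conjunct ¬k is False.
  k = False: simplifies to ((v ∨ v) ∧ (r ∨ v)) ∧ (¬v ∧ ¬r).
    v = True: the conjunct ¬v is False.
    v = False: the conjunct v ∨ v becomes False ∨ False = False.
Both cases fail — unsatisfiable.

UNSATISFIABLE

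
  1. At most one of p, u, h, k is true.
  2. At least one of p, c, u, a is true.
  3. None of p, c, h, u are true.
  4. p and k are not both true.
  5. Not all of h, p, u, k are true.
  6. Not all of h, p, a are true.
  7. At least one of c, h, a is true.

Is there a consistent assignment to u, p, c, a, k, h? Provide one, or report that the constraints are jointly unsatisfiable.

u = False; p = False; c = False; a = True; k = True; h = False

  (1) {p, u, h, k}: 1 true — at most one ✓
  (2) {p, c, u, a}: 1 true — at least one ✓
  (3) {p, c, h, u}: 0 true — none ✓
  (4) p=F, k=T — not both ✓
  (5) {h, p, u, k}: 1/4 true — not all ✓
  (6) {h, p, a}: 1/3 true — not all ✓
  (7) {c, h, a}: 1 true — at least one ✓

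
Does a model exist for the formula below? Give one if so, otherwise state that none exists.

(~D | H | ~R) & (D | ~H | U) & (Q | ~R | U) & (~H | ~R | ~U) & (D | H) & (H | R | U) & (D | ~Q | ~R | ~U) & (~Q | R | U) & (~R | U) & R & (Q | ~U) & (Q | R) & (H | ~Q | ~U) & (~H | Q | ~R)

Unsatisfiable — no assignment works.

Case R = True:
  (~R | U) forces U = True.
  (~H | ~R | ~U) forces H = False.
  (~D | H | ~R) forces D = False.
  Clause (D | H) is falsified — contradiction.
Case R = False:
  Clause (R) is falsified — contradiction.
Both cases fail, so the formula is unsatisfiable.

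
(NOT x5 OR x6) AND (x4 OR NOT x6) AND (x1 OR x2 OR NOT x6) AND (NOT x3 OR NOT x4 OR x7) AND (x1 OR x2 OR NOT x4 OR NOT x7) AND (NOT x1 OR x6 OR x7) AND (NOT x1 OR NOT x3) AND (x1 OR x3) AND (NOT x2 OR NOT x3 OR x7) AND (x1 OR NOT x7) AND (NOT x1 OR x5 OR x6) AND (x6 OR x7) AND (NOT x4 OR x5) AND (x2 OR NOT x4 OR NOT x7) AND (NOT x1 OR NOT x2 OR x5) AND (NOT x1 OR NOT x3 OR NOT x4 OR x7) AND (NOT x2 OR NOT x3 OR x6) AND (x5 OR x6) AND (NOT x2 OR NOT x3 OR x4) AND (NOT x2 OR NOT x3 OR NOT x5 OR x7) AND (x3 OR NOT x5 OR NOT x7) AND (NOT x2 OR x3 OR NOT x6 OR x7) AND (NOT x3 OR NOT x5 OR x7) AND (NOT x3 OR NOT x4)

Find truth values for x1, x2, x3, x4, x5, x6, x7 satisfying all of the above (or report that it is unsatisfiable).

x1: True; x2: False; x3: False; x4: True; x5: True; x6: True; x7: False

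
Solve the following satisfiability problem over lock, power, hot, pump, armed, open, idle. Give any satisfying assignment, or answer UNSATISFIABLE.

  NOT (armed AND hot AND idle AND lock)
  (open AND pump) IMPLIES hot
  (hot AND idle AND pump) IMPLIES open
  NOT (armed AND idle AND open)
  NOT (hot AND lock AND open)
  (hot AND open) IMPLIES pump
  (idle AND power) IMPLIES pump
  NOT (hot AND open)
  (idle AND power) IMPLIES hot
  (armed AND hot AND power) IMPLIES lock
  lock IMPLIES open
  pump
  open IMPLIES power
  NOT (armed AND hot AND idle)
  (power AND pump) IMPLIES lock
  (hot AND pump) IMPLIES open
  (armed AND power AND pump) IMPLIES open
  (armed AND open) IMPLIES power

lock: False, power: False, hot: False, pump: True, armed: True, open: False, idle: False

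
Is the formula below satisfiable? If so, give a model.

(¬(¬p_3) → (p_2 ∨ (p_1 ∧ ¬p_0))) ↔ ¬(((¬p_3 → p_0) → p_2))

p_0: True, p_1: False, p_2: False, p_3: False

  (¬(¬p_3) → (p_2 ∨ (p_1 ∧ ¬p_0))) ↔ ¬(((¬p_3 → p_0) → p_2)) = True
    ¬(¬p_3) → (p_2 ∨ (p_1 ∧ ¬p_0)) = True
      ¬(¬p_3) = False
        ¬p_3 = True
      p_2 ∨ (p_1 ∧ ¬p_0) = False
        p_1 ∧ ¬p_0 = False
          ¬p_0 = False
    ¬(((¬p_3 → p_0) → p_2)) = True
      (¬p_3 → p_0) → p_2 = False
        ¬p_3 → p_0 = True
          ¬p_3 = True
The formula evaluates to True.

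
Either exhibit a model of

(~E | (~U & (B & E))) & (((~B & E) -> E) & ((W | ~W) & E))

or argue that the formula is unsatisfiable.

W = False, U = False, B = True, E = True

  ~E | (~U & (B & E)) = True
    ~E = False
    ~U & (B & E) = True
      ~U = True
      B & E = True
  ((~B & E) -> E) & ((W | ~W) & E) = True
    (~B & E) -> E = True
      ~B & E = False
        ~B = False
    (W | ~W) & E = True
      W | ~W = True
        ~W = True
Both conjuncts True, so the formula holds.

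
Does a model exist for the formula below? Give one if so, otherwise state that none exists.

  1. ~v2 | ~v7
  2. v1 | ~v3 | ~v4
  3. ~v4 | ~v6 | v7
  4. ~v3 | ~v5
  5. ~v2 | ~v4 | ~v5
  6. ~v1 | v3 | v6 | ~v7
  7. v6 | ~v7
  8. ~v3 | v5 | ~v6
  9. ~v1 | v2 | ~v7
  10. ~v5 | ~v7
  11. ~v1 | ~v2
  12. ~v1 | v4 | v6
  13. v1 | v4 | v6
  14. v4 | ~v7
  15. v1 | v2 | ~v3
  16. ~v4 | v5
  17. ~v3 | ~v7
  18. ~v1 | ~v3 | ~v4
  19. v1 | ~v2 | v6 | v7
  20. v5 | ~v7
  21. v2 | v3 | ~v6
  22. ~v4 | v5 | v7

Set v1 = True.
  then (~v1 | ~v2) forces v2 = False.
  then (~v1 | v2 | ~v7) forces v7 = False.
Try v3 = True:
  (~v3 | ~v5) forces v5 = False.
  (~v3 | v5 | ~v6) forces v6 = False.
  (~v1 | v4 | v6) forces v4 = True.
  clause (~v4 | v5) is falsified — backtrack.
So v3 = False.
  then (v2 | v3 | ~v6) forces v6 = False.
  then (~v1 | v4 | v6) forces v4 = True.
  then (~v4 | v5) forces v5 = True.
All clauses satisfied.

v1=T, v2=F, v3=F, v4=T, v5=T, v6=F, v7=F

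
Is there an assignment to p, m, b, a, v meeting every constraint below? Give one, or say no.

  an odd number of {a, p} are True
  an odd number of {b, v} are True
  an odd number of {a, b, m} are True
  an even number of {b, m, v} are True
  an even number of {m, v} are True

p=T, m=T, b=F, a=F, v=T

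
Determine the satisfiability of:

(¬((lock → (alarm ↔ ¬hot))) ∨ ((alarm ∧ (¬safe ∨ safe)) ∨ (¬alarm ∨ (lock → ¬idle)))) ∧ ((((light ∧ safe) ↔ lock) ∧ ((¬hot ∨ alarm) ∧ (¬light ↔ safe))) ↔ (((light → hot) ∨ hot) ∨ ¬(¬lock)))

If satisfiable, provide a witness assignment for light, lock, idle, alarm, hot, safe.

light = True, lock = False, idle = False, alarm = False, hot = False, safe = True

  ¬((lock → (alarm ↔ ¬hot))) ∨ ((alarm ∧ (¬safe ∨ safe)) ∨ (¬alarm ∨ (lock → ¬idle))) = True
    ¬((lock → (alarm ↔ ¬hot))) = False
      lock → (alarm ↔ ¬hot) = True
        alarm ↔ ¬hot = False
          ¬hot = True
    (alarm ∧ (¬safe ∨ safe)) ∨ (¬alarm ∨ (lock → ¬idle)) = True
      alarm ∧ (¬safe ∨ safe) = False
        ¬safe ∨ safe = True
          ¬safe = False
      ¬alarm ∨ (lock → ¬idle) = True
        ¬alarm = True
        lock → ¬idle = True
          ¬idle = True
  (((light ∧ safe) ↔ lock) ∧ ((¬hot ∨ alarm) ∧ (¬light ↔ safe))) ↔ (((light → hot) ∨ hot) ∨ ¬(¬lock)) = True
    ((light ∧ safe) ↔ lock) ∧ ((¬hot ∨ alarm) ∧ (¬light ↔ safe)) = False
      (light ∧ safe) ↔ lock = False
        light ∧ safe = True
      (¬hot ∨ alarm) ∧ (¬light ↔ safe) = False
        ¬hot ∨ alarm = True
          ¬hot = True
        ¬light ↔ safe = False
          ¬light = False
    ((light → hot) ∨ hot) ∨ ¬(¬lock) = False
      (light → hot) ∨ hot = False
        light → hot = False
      ¬(¬lock) = False
        ¬lock = True
Both conjuncts True, so the formula holds.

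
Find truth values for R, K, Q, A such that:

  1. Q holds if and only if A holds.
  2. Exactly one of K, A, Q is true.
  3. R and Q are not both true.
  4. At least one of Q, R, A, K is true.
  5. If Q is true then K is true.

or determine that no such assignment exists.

R = True, K = True, Q = False, A = False

  (1) Q=F, A=F — same ✓
  (2) {K, A, Q}: 1 true — exactly one ✓
  (3) R=T, Q=F — not both ✓
  (4) {Q, R, A, K}: 2 true — at least one ✓
  (5) Q=F ⇒ K: vacuous ✓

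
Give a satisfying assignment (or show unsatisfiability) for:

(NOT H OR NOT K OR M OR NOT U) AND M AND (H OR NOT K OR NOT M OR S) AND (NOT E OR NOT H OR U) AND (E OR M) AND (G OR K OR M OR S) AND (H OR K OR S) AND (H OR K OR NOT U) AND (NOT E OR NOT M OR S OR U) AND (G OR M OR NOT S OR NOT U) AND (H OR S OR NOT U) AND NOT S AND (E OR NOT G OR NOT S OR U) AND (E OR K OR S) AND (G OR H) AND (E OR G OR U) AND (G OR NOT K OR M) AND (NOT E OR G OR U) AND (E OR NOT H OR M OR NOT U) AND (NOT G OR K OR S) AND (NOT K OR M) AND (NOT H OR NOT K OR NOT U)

E=T, U=T, G=F, M=T, K=F, S=F, H=T

Unit clause (M) forces M = True.
Unit clause (NOT S) forces S = False.
Set E = True.
  then (NOT E OR NOT M OR S OR U) forces U = True.
  then (H OR S OR NOT U) forces H = True.
  then (NOT H OR NOT K OR NOT U) forces K = False.
  then (NOT G OR K OR S) forces G = False.
All clauses satisfied.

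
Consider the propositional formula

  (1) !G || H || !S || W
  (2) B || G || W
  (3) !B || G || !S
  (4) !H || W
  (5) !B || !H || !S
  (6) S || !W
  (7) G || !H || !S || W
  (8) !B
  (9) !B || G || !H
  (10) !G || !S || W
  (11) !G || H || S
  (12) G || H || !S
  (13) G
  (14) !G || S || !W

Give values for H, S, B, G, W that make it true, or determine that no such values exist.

H: False; S: True; B: False; G: True; W: True

Unit clause (!B) forces B = False.
Unit clause (G) forces G = True.
Set H = False.
  then (!G || H || S) forces S = True.
  then (!G || H || !S || W) forces W = True.
All clauses satisfied.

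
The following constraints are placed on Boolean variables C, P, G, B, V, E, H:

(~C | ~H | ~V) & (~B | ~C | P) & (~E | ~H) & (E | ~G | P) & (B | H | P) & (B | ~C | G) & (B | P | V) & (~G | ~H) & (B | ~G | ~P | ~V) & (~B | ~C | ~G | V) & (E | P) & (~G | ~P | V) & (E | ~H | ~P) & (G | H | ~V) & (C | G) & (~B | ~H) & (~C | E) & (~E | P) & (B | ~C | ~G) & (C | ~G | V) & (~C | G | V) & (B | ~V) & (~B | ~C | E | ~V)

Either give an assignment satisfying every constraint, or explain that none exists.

Set C = False.
  then (C | G) forces G = True.
  then (C | ~G | V) forces V = True.
  then (B | ~V) forces B = True.
  then (~G | ~H) forces H = False.
Try P = False:
  (E | ~G | P) forces E = True.
  clause (~E | P) is falsified — backtrack.
So P = True.
Set E = True.
All clauses satisfied.

C = False; P = True; G = True; B = True; V = True; E = True; H = False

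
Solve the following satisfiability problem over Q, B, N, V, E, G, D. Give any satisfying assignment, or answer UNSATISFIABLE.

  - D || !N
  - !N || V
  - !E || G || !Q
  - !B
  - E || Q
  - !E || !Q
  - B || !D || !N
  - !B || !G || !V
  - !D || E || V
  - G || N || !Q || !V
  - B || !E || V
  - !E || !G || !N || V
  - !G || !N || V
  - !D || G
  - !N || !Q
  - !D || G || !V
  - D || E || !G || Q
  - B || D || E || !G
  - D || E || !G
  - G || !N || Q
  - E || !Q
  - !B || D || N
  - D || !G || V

Q = False, B = False, N = False, V = True, E = True, G = True, D = True

Unit clause (!B) forces B = False.
Try Q = True:
  (!E || !Q) forces E = False.
  clause (E || !Q) is falsified — backtrack.
So Q = False.
  then (E || Q) forces E = True.
  then (B || !E || V) forces V = True.
Set N = False.
Set G = True.
Set D = True.
All clauses satisfied.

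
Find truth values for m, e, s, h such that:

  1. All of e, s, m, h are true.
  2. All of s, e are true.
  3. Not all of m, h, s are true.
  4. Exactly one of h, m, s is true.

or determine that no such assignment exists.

Unsatisfiable

Case m = True:
  (1) forces e = True.
  (1) forces s = True.
  Constraint (4) is violated (m=T, s=T) — contradiction.
Case m = False:
  Constraint (1) is violated (m=F) — contradiction.
Both cases fail — unsatisfiable.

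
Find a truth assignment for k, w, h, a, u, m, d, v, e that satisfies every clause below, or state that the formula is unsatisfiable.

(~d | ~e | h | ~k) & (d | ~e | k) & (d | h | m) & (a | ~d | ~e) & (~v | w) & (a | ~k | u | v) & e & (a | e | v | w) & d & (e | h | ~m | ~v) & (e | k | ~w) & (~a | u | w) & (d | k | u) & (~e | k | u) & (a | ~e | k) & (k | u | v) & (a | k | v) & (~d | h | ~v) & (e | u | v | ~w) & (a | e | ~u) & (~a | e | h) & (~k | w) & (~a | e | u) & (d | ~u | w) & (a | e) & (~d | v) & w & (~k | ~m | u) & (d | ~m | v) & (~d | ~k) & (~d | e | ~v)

k = False, w = True, h = True, a = True, u = True, m = True, d = True, v = True, e = True

Unit clause (e) forces e = True.
Unit clause (d) forces d = True.
In (~d | v) only v is left, so v = True.
Unit clause (w) forces w = True.
In (~d | ~k) only ~k is left, so k = False.
In (a | ~d | ~e) only a is left, so a = True.
In (~e | k | u) only u is left, so u = True.
In (~d | h | ~v) only h is left, so h = True.
Set m = True.
All clauses satisfied.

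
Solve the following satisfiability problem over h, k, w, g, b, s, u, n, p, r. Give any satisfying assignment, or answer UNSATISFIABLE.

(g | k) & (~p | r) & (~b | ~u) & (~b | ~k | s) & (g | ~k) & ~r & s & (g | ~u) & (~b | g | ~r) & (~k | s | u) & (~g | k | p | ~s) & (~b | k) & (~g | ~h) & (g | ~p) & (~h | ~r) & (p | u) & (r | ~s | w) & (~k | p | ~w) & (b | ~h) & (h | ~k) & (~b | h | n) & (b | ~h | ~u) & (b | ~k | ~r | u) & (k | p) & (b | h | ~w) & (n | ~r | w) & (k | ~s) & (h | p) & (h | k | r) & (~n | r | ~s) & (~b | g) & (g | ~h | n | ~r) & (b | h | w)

UNSATISFIABLE

Case g = True:
  (~r) forces r = False.
  (~p | r) forces p = False.
  (s) forces s = True.
  (~g | k | p | ~s) forces k = True.
  (~g | ~h) forces h = False.
  Clause (h | ~k) is falsified — contradiction.
Case g = False:
  (g | k) forces k = True.
  Clause (g | ~k) is falsified — contradiction.
Both cases fail, so the formula is unsatisfiable.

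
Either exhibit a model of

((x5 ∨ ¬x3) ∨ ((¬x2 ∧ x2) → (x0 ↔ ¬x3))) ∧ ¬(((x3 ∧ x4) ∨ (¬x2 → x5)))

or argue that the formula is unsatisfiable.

x0: False, x2: False, x3: False, x4: True, x5: False

  (x5 ∨ ¬x3) ∨ ((¬x2 ∧ x2) → (x0 ↔ ¬x3)) = True
    x5 ∨ ¬x3 = True
      ¬x3 = True
    (¬x2 ∧ x2) → (x0 ↔ ¬x3) = True
      ¬x2 ∧ x2 = False
        ¬x2 = True
      x0 ↔ ¬x3 = False
        ¬x3 = True
  ¬(((x3 ∧ x4) ∨ (¬x2 → x5))) = True
    (x3 ∧ x4) ∨ (¬x2 → x5) = False
      x3 ∧ x4 = False
      ¬x2 → x5 = False
        ¬x2 = True
Both conjuncts True, so the formula holds.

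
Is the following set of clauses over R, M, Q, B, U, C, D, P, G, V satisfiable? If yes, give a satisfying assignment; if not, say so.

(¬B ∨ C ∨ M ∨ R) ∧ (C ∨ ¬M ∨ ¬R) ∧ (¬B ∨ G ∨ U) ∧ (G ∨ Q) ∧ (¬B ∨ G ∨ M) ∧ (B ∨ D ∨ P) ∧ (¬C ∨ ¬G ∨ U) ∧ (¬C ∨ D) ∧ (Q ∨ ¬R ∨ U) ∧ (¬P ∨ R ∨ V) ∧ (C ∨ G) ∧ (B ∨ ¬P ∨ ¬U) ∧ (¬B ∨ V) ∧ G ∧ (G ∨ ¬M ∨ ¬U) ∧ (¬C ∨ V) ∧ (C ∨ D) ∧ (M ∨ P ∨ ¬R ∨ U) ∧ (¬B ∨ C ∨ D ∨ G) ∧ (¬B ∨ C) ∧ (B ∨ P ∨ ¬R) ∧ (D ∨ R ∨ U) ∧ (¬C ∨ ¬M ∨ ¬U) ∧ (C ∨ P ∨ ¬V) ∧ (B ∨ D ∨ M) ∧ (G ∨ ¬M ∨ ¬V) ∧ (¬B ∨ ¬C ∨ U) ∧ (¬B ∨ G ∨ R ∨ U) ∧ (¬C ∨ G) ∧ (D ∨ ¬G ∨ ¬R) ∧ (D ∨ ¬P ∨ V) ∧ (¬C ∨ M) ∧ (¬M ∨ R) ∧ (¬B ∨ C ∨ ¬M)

R = False, M = False, Q = True, B = False, U = False, C = False, D = True, P = False, G = True, V = False

Unit clause (G) forces G = True.
Set R = False.
  then (¬M ∨ R) forces M = False.
  then (¬C ∨ M) forces C = False.
  then (¬B ∨ C ∨ M ∨ R) forces B = False.
  then (C ∨ D) forces D = True.
Set Q = True.
Set U = False.
Set P = False.
  then (C ∨ P ∨ ¬V) forces V = False.
All clauses satisfied.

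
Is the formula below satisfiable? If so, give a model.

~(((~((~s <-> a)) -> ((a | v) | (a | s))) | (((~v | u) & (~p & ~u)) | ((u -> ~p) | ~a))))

Unsatisfiable — no assignment works.

Case a = True: the formula becomes ~((True | (((~v | u) & (~p & ~u)) | (u -> ~p)))) = False.
Case a = False: the formula becomes ~(((~s -> (v | s)) | True)) = False.
Both cases fail — unsatisfiable.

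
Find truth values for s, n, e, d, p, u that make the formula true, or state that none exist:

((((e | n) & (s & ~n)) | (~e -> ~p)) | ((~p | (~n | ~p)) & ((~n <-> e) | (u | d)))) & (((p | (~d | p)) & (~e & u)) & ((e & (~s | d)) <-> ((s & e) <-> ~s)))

s=F; n=F; e=F; d=T; p=T; u=T

  (((e | n) & (s & ~n)) | (~e -> ~p)) | ((~p | (~n | ~p)) & ((~n <-> e) | (u | d))) = True
    ((e | n) & (s & ~n)) | (~e -> ~p) = False
      (e | n) & (s & ~n) = False
        e | n = False
        s & ~n = False
          ~n = True
      ~e -> ~p = False
        ~e = True
        ~p = False
    (~p | (~n | ~p)) & ((~n <-> e) | (u | d)) = True
      ~p | (~n | ~p) = True
        ~p = False
        ~n | ~p = True
          ~n = True
          ~p = False
      (~n <-> e) | (u | d) = True
        ~n <-> e = False
          ~n = True
        u | d = True
  ((p | (~d | p)) & (~e & u)) & ((e & (~s | d)) <-> ((s & e) <-> ~s)) = True
    (p | (~d | p)) & (~e & u) = True
      p | (~d | p) = True
        ~d | p = True
          ~d = False
      ~e & u = True
        ~e = True
    (e & (~s | d)) <-> ((s & e) <-> ~s) = True
      e & (~s | d) = False
        ~s | d = True
          ~s = True
      (s & e) <-> ~s = False
        s & e = False
        ~s = True
Both conjuncts True, so the formula holds.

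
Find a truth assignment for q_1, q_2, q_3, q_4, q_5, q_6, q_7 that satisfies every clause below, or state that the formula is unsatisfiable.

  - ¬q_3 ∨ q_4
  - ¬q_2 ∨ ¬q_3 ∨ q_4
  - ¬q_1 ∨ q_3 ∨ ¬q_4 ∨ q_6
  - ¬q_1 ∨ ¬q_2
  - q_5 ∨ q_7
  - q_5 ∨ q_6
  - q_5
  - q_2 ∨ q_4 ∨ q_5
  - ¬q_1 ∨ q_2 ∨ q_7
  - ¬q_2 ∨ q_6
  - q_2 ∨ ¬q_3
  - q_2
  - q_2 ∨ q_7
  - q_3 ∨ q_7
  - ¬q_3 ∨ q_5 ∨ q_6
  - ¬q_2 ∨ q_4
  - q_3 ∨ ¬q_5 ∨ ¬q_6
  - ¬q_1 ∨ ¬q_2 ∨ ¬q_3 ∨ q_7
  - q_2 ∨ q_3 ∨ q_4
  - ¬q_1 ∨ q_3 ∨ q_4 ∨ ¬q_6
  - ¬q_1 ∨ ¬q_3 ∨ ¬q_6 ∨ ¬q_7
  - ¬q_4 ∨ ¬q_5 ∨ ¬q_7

q_1=F; q_2=T; q_3=T; q_4=T; q_5=T; q_6=T; q_7=F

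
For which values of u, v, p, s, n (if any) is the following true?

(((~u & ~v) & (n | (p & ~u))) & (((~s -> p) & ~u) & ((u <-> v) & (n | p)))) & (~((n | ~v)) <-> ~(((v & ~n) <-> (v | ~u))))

Case v = True: the conjunct ~v is False.
Case v = False: the formula simplifies to ((~u & (n | (p & ~u))) & (((~s -> p) & ~u) & (~u & (n | p)))) & u.
  u = True: the conjunct ~u is False.
  u = False: the conjunct u is False.
Both cases fail — unsatisfiable.

UNSATISFIABLE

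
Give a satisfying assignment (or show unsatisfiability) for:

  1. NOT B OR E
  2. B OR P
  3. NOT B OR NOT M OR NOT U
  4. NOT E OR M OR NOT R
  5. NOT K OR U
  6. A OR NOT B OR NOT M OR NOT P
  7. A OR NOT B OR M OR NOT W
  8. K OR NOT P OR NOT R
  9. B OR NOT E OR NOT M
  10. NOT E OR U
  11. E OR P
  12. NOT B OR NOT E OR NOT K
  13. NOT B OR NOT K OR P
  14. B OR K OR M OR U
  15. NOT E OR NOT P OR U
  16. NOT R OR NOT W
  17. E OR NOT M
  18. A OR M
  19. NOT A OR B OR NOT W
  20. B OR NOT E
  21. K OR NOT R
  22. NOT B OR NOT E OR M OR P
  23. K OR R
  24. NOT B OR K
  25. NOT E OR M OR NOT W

A = True; M = False; W = False; R = False; P = True; U = True; E = False; K = True; B = False

Try A = False:
  (A OR M) forces M = True.
  (E OR NOT M) forces E = True.
  (B OR NOT E OR NOT M) forces B = True.
  (NOT B OR NOT M OR NOT U) forces U = False.
  clause (NOT E OR U) is falsified — backtrack.
So A = True.
Try M = True:
  (E OR NOT M) forces E = True.
  (B OR NOT E OR NOT M) forces B = True.
  (NOT B OR NOT M OR NOT U) forces U = False.
  clause (NOT E OR U) is falsified — backtrack.
So M = False.
Set W = False.
Set R = False.
  then (K OR R) forces K = True.
  then (NOT K OR U) forces U = True.
Set P = True.
Set E = False.
  then (NOT B OR E) forces B = False.
All clauses satisfied.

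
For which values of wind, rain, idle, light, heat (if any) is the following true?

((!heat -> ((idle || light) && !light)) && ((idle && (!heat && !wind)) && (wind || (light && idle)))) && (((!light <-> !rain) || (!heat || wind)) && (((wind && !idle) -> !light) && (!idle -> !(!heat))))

Case idle = True: the formula simplifies to ((!heat -> !light) && ((!heat && !wind) && (wind || light))) && ((!light <-> !rain) || (!heat || wind)).
  heat = True: the conjunct !heat is False.
  heat = False: simplifies to !light && (!wind && (wind || light)).
    wind = True: the conjunct !wind is False.
    wind = False: simplifies to !light && light.
      light = True: the conjunct !light is False.
      light = False: the conjunct light is False.
Case idle = False: the conjunct idle is False.
Both cases fail — unsatisfiable.

The formula is unsatisfiable.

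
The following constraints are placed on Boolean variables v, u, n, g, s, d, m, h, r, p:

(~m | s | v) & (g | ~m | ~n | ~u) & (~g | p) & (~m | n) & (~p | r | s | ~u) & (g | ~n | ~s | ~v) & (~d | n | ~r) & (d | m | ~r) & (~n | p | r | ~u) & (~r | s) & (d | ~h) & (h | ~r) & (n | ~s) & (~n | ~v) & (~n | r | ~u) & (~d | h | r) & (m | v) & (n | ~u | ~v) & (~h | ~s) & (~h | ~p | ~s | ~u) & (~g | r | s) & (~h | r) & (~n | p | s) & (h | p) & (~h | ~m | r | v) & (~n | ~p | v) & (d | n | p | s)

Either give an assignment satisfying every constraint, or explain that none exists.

v = True, u = False, n = False, g = False, s = False, d = False, m = False, h = False, r = False, p = True

Set v = True.
  then (~n | ~v) forces n = False.
  then (n | ~u | ~v) forces u = False.
  then (~m | n) forces m = False.
  then (n | ~s) forces s = False.
  then (~r | s) forces r = False.
  then (~g | r | s) forces g = False.
  then (~h | r) forces h = False.
  then (h | p) forces p = True.
  then (~d | h | r) forces d = False.
All clauses satisfied.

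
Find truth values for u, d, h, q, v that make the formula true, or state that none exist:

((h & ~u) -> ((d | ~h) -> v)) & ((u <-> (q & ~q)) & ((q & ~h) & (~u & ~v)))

u=F, d=T, h=F, q=T, v=F

  (h & ~u) -> ((d | ~h) -> v) = True
    h & ~u = False
      ~u = True
    (d | ~h) -> v = False
      d | ~h = True
        ~h = True
  (u <-> (q & ~q)) & ((q & ~h) & (~u & ~v)) = True
    u <-> (q & ~q) = True
      q & ~q = False
        ~q = False
    (q & ~h) & (~u & ~v) = True
      q & ~h = True
        ~h = True
      ~u & ~v = True
        ~u = True
        ~v = True
Both conjuncts True, so the formula holds.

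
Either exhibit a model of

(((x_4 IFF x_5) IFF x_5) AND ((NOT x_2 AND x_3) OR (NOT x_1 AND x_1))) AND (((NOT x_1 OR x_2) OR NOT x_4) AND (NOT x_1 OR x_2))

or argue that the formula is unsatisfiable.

x_1: False, x_2: False, x_3: True, x_4: True, x_5: True

  ((x_4 IFF x_5) IFF x_5) AND ((NOT x_2 AND x_3) OR (NOT x_1 AND x_1)) = True
    (x_4 IFF x_5) IFF x_5 = True
      x_4 IFF x_5 = True
    (NOT x_2 AND x_3) OR (NOT x_1 AND x_1) = True
      NOT x_2 AND x_3 = True
        NOT x_2 = True
      NOT x_1 AND x_1 = False
        NOT x_1 = True
  ((NOT x_1 OR x_2) OR NOT x_4) AND (NOT x_1 OR x_2) = True
    (NOT x_1 OR x_2) OR NOT x_4 = True
      NOT x_1 OR x_2 = True
        NOT x_1 = True
      NOT x_4 = False
    NOT x_1 OR x_2 = True
      NOT x_1 = True
Both conjuncts True, so the formula holds.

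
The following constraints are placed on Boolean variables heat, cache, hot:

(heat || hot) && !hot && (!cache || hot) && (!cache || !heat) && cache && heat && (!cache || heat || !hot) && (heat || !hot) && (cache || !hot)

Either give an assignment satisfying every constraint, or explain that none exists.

Case cache = True:
  (!hot) forces hot = False.
  Clause (!cache || hot) is falsified — contradiction.
Case cache = False:
  Clause (cache) is falsified — contradiction.
Both cases fail, so the formula is unsatisfiable.

The formula is unsatisfiable.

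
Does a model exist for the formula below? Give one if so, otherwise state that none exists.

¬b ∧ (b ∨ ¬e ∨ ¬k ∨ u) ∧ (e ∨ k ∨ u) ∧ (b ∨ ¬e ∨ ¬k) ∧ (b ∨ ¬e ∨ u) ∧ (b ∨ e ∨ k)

u = True, e = False, k = True, b = False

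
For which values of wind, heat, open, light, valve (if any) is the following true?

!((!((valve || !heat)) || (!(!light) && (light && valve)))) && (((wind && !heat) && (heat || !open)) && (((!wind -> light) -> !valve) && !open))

wind=T; heat=F; open=F; light=T; valve=F

  !((!((valve || !heat)) || (!(!light) && (light && valve)))) = True
    !((valve || !heat)) || (!(!light) && (light && valve)) = False
      !((valve || !heat)) = False
        valve || !heat = True
          !heat = True
      !(!light) && (light && valve) = False
        !(!light) = True
          !light = False
        light && valve = False
  ((wind && !heat) && (heat || !open)) && (((!wind -> light) -> !valve) && !open) = True
    (wind && !heat) && (heat || !open) = True
      wind && !heat = True
        !heat = True
      heat || !open = True
        !open = True
    ((!wind -> light) -> !valve) && !open = True
      (!wind -> light) -> !valve = True
        !wind -> light = True
          !wind = False
        !valve = True
      !open = True
Both conjuncts True, so the formula holds.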